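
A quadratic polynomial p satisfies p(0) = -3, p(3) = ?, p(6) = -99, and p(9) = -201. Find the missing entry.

-33

On equispaced nodes a degree-2 polynomial has vanishing third forward difference, so
  - p(0) + 3·p(3) - 3·p(6) + p(9) = 0.
Substituting the known values and solving for p(3):
  3·p(3) = -99
  p(3) = -33.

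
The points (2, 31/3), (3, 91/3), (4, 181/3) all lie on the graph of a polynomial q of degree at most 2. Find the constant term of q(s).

Write q(s) = as^2 + bs + c. Substituting each data point gives a linear system:
  4a + 2b + c = 31/3
  9a + 3b + c = 91/3
  16a + 4b + c = 181/3
Solving the system yields a = 5, b = -5, c = 1/3.
So q(s) = 5s^2 - 5s + 1/3.
The constant term is 1/3.

1/3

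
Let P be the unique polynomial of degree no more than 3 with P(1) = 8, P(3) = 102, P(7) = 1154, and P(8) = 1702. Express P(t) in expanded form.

Write P(t) = at^3 + bt^2 + ct + d. Substituting each data point gives a linear system:
  a + b + c + d = 8
  27a + 9b + 3c + d = 102
  343a + 49b + 7c + d = 1154
  512a + 64b + 8c + d = 1702
Solving the system yields a = 3, b = 3, c = -4, d = 6.
So P(t) = 3t³ + 3t² - 4t + 6.
Check: P(7) = 1154. ✓

P(t) = 3t^3 + 3t^2 - 4t + 6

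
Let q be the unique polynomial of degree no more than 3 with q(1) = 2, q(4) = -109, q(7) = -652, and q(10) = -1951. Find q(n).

Write q(n) = an^3 + bn^2 + cn + d. Substituting each data point gives a linear system:
  a + b + c + d = 2
  64a + 16b + 4c + d = -109
  343a + 49b + 7c + d = -652
  1000a + 100b + 10c + d = -1951
Solving the system yields a = -2, b = 0, c = 5, d = -1.
So q(n) = -2n^3 + 5n - 1.
Check: q(7) = -652. ✓

q(n) = -2n^3 + 5n - 1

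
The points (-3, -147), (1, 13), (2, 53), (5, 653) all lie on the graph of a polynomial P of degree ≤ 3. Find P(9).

3693

Using the Lagrange interpolation formula with nodes -3, 1, 2, 5:
  L_0(t) = (t - 1)(t - 2)(t - 5) / -160
  L_1(t) = (t + 3)(t - 2)(t - 5) / 16
  L_2(t) = (t + 3)(t - 1)(t - 5) / -15
  L_3(t) = (t + 3)(t - 1)(t - 2) / 96
Then P(t) = -147·L_0(t) + 13·L_1(t) + 53·L_2(t) + 653·L_3(t).
Expanding and collecting terms gives P(t) = 5t^3 + 5t + 3.
Evaluating at t = 9: P(9) = 3693.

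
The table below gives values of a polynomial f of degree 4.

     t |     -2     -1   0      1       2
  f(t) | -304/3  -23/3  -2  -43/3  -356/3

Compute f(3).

Write f(t) = at^4 + bt^3 + ct^2 + dt + e. Substituting each data point gives a linear system:
  16a - 8b + 4c - 2d + e = -304/3
  a - b + c - d + e = -23/3
  e = -2
  a + b + c + d + e = -43/3
  16a + 8b + 4c + 2d + e = -356/3
Solving the system yields a = -6, b = -1/3, c = -3, d = -3, e = -2.
So f(t) = -6t⁴ - (1/3)t³ - 3t² - 3t - 2.
Then f(3) = -533.

-533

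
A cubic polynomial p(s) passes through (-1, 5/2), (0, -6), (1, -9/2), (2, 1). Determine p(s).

p(s) = -s^3 + 5s^2 - (5/2)s - 6

Write p(s) = as^3 + bs^2 + cs + d. Substituting each data point gives a linear system:
  -a + b - c + d = 5/2
  d = -6
  a + b + c + d = -9/2
  8a + 4b + 2c + d = 1
Solving the system yields a = -1, b = 5, c = -5/2, d = -6.
So p(s) = -s^3 + 5s^2 - (5/2)s - 6.
Check: p(2) = 1. ✓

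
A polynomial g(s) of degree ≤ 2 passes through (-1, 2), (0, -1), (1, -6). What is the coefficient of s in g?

Write g(s) = as^2 + bs + c. Substituting each data point gives a linear system:
  a - b + c = 2
  c = -1
  a + b + c = -6
Solving the system yields a = -1, b = -4, c = -1.
So g(s) = -s^2 - 4s - 1.
The coefficient of s is -4.

-4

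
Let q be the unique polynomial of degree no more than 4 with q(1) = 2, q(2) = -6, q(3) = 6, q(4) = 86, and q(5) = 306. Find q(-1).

Using the Lagrange interpolation formula with nodes 1, 2, 3, 4, 5:
  L_0(x) = (x - 2)(x - 3)(x - 4)(x - 5) / 24
  L_1(x) = (x - 1)(x - 3)(x - 4)(x - 5) / -6
  L_2(x) = (x - 1)(x - 2)(x - 4)(x - 5) / 4
  L_3(x) = (x - 1)(x - 2)(x - 3)(x - 5) / -6
  L_4(x) = (x - 1)(x - 2)(x - 3)(x - 4) / 24
Then q(x) = 2·L_0(x) - 6·L_1(x) + 6·L_2(x) + 86·L_3(x) + 306·L_4(x).
Expanding and collecting terms gives q(x) = x⁴ - 2x³ - 3x² + 6.
Evaluating at x = -1: q(-1) = 6.

6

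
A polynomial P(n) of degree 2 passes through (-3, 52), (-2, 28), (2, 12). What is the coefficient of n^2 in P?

Write P(n) = an^2 + bn + c. Substituting each data point gives a linear system:
  9a - 3b + c = 52
  4a - 2b + c = 28
  4a + 2b + c = 12
Solving the system yields a = 4, b = -4, c = 4.
So P(n) = 4n^2 - 4n + 4.
The leading coefficient is 4.

4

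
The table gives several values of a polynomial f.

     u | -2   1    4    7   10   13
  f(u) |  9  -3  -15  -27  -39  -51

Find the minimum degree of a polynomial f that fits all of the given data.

1

Forward differences of the values at u = -2, 1, 4, 7, 10, 13:
  f  : 9  -3  -15  -27  -39  -51
  Δ  : -12  -12  -12  -12  -12
  Δ^2: 0  0  0  0
  Δ^3: 0  0  0
  Δ^4: 0  0
  Δ^5: 0
The first differences are constant (-12) and nonzero, while all higher differences vanish, so the minimal degree is 1.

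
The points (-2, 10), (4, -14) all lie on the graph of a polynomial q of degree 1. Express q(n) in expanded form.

Write q(n) = an + b. Substituting each data point gives a linear system:
  -2a + b = 10
  4a + b = -14
Solving the system yields a = -4, b = 2.
So q(n) = -4n + 2.
Check: q(-2) = 10. ✓

q(n) = -4n + 2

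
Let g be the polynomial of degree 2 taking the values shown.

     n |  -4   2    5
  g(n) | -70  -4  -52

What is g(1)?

Write g(n) = an^2 + bn + c. Substituting each data point gives a linear system:
  16a - 4b + c = -70
  4a + 2b + c = -4
  25a + 5b + c = -52
Solving the system yields a = -3, b = 5, c = -2.
So g(n) = -3n^2 + 5n - 2.
Then g(1) = 0.

0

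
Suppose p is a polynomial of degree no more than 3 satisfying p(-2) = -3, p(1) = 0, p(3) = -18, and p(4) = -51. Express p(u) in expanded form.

Using the Lagrange interpolation formula with nodes -2, 1, 3, 4:
  L_0(u) = (u - 1)(u - 3)(u - 4) / -90
  L_1(u) = (u + 2)(u - 3)(u - 4) / 18
  L_2(u) = (u + 2)(u - 1)(u - 4) / -10
  L_3(u) = (u + 2)(u - 1)(u - 3) / 18
Then p(u) = -3·L_0(u) + 0·L_1(u) - 18·L_2(u) - 51·L_3(u).
Expanding and collecting terms gives p(u) = -u^3 + 4u - 3.
Check: p(-2) = -3. ✓

p(u) = -u^3 + 4u - 3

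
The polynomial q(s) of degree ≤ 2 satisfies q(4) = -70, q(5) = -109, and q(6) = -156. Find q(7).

Write q(s) = as^2 + bs + c. Substituting each data point gives a linear system:
  16a + 4b + c = -70
  25a + 5b + c = -109
  36a + 6b + c = -156
Solving the system yields a = -4, b = -3, c = 6.
So q(s) = -4s^2 - 3s + 6.
Then q(7) = -211.

-211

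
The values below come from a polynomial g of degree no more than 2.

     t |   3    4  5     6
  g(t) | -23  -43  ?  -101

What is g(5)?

The 3 known points determine the degree-2 polynomial uniquely.
Write g(t) = at^2 + bt + c. Substituting each data point gives a linear system:
  9a + 3b + c = -23
  16a + 4b + c = -43
  36a + 6b + c = -101
Solving the system yields a = -3, b = 1, c = 1.
So g(t) = -3t^2 + t + 1.
Then g(5) = -69.

-69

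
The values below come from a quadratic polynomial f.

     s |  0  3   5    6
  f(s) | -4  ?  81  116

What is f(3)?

29

The 3 known points determine the degree-2 polynomial uniquely.
Write f(s) = as^2 + bs + c. Substituting each data point gives a linear system:
  c = -4
  25a + 5b + c = 81
  36a + 6b + c = 116
Solving the system yields a = 3, b = 2, c = -4.
So f(s) = 3s^2 + 2s - 4.
Then f(3) = 29.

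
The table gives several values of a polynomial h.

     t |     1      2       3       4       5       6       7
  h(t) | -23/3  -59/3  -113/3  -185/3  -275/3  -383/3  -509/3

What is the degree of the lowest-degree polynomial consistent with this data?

2

Forward differences of the values at t = 1, 2, 3, 4, 5, 6, 7:
  h  : -23/3  -59/3  -113/3  -185/3  -275/3  -383/3  -509/3
  Δ  : -12  -18  -24  -30  -36  -42
  Δ^2: -6  -6  -6  -6  -6
  Δ^3: 0  0  0  0
  Δ^4: 0  0  0
  Δ^5: 0  0
  Δ^6: 0
The second differences are constant (-6) and nonzero, while all higher differences vanish, so the minimal degree is 2.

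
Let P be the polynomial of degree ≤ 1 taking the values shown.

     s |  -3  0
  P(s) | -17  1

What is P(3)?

19

Using the Lagrange interpolation formula with nodes -3, 0:
  L_0(s) = s / -3
  L_1(s) = (s + 3) / 3
Then P(s) = -17·L_0(s) + 1·L_1(s).
Expanding and collecting terms gives P(s) = 6s + 1.
Evaluating at s = 3: P(3) = 19.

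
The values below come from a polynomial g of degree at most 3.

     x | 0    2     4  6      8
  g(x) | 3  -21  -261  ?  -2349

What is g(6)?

-957

On equispaced nodes a degree-3 polynomial has vanishing fourth forward difference, so
  g(0) - 4·g(2) + 6·g(4) - 4·g(6) + g(8) = 0.
Substituting the known values and solving for g(6):
  -4·g(6) = 3828
  g(6) = -957.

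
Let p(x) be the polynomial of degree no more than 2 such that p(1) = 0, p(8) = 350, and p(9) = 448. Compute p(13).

Write p(x) = ax^2 + bx + c. Substituting each data point gives a linear system:
  a + b + c = 0
  64a + 8b + c = 350
  81a + 9b + c = 448
Solving the system yields a = 6, b = -4, c = -2.
So p(x) = 6x^2 - 4x - 2.
Then p(13) = 960.

960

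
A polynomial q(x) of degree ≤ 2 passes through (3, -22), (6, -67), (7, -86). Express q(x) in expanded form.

Write q(x) = ax^2 + bx + c. Substituting each data point gives a linear system:
  9a + 3b + c = -22
  36a + 6b + c = -67
  49a + 7b + c = -86
Solving the system yields a = -1, b = -6, c = 5.
So q(x) = -x^2 - 6x + 5.
Check: q(6) = -67. ✓

q(x) = -x^2 - 6x + 5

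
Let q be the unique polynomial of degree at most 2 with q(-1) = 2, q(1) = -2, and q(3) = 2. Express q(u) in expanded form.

Using the Lagrange interpolation formula with nodes -1, 1, 3:
  L_0(u) = (u - 1)(u - 3) / 8
  L_1(u) = (u + 1)(u - 3) / -4
  L_2(u) = (u + 1)(u - 1) / 8
Then q(u) = 2·L_0(u) - 2·L_1(u) + 2·L_2(u).
Expanding and collecting terms gives q(u) = u^2 - 2u - 1.
Check: q(1) = -2. ✓

q(u) = u^2 - 2u - 1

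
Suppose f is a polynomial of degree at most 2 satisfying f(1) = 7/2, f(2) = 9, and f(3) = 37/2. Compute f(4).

Using the Lagrange interpolation formula with nodes 1, 2, 3:
  L_0(s) = (s - 2)(s - 3) / 2
  L_1(s) = (s - 1)(s - 3) / -1
  L_2(s) = (s - 1)(s - 2) / 2
Then f(s) = 7/2·L_0(s) + 9·L_1(s) + 37/2·L_2(s).
Expanding and collecting terms gives f(s) = 2s^2 - (1/2)s + 2.
Evaluating at s = 4: f(4) = 32.

32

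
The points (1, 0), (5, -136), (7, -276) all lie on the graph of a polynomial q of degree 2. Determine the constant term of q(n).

Write q(n) = an^2 + bn + c. Substituting each data point gives a linear system:
  a + b + c = 0
  25a + 5b + c = -136
  49a + 7b + c = -276
Solving the system yields a = -6, b = 2, c = 4.
So q(n) = -6n² + 2n + 4.
The constant term is 4.

4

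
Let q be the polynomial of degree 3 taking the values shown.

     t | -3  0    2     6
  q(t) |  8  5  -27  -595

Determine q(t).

Write q(t) = at^3 + bt^2 + ct + d. Substituting each data point gives a linear system:
  -27a + 9b - 3c + d = 8
  d = 5
  8a + 4b + 2c + d = -27
  216a + 36b + 6c + d = -595
Solving the system yields a = -2, b = -5, c = 2, d = 5.
So q(t) = -2t³ - 5t² + 2t + 5.
Check: q(2) = -27. ✓

q(t) = -2t^3 - 5t^2 + 2t + 5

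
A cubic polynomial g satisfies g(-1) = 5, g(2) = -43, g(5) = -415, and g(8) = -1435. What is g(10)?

Using the Lagrange interpolation formula with nodes -1, 2, 5, 8:
  L_0(x) = (x - 2)(x - 5)(x - 8) / -162
  L_1(x) = (x + 1)(x - 5)(x - 8) / 54
  L_2(x) = (x + 1)(x - 2)(x - 8) / -54
  L_3(x) = (x + 1)(x - 2)(x - 5) / 162
Then g(x) = 5·L_0(x) - 43·L_1(x) - 415·L_2(x) - 1435·L_3(x).
Expanding and collecting terms gives g(x) = -2x^3 - 6x^2 - 4x + 5.
Evaluating at x = 10: g(10) = -2635.

-2635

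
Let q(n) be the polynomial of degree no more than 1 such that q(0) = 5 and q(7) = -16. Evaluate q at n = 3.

Using the Lagrange interpolation formula with nodes 0, 7:
  L_0(n) = (n - 7) / -7
  L_1(n) = n / 7
Then q(n) = 5·L_0(n) - 16·L_1(n).
Expanding and collecting terms gives q(n) = -3n + 5.
Evaluating at n = 3: q(3) = -4.

-4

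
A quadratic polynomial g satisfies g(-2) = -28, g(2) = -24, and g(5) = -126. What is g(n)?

g(n) = -5n^2 + n - 6

Write g(n) = an^2 + bn + c. Substituting each data point gives a linear system:
  4a - 2b + c = -28
  4a + 2b + c = -24
  25a + 5b + c = -126
Solving the system yields a = -5, b = 1, c = -6.
So g(n) = -5n^2 + n - 6.
Check: g(-2) = -28. ✓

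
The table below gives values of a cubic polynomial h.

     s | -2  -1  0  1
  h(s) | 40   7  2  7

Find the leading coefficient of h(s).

-3

Write h(s) = as^3 + bs^2 + cs + d. Substituting each data point gives a linear system:
  -8a + 4b - 2c + d = 40
  -a + b - c + d = 7
  d = 2
  a + b + c + d = 7
Solving the system yields a = -3, b = 5, c = 3, d = 2.
So h(s) = -3s³ + 5s² + 3s + 2.
The leading coefficient is -3.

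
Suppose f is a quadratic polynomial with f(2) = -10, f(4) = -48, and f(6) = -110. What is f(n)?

f(n) = -3n^2 - n + 4

Write f(n) = an^2 + bn + c. Substituting each data point gives a linear system:
  4a + 2b + c = -10
  16a + 4b + c = -48
  36a + 6b + c = -110
Solving the system yields a = -3, b = -1, c = 4.
So f(n) = -3n^2 - n + 4.
Check: f(6) = -110. ✓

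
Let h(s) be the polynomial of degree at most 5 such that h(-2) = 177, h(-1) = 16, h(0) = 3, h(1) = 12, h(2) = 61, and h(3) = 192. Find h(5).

268

Forward differences of the values at s = -2, -1, 0, 1, 2, 3:
  h  : 177  16  3  12  61  192
  Δ  : -161  -13  9  49  131
  Δ^2: 148  22  40  82
  Δ^3: -126  18  42
  Δ^4: 144  24
  Δ^5: -120
The fifth differences are constant, confirming degree 5.
Interpolating (Newton forward form) and evaluating at s = 5 gives h(5) = 268.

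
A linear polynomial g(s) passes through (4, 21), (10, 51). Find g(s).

g(s) = 5s + 1

Write g(s) = as + b. Substituting each data point gives a linear system:
  4a + b = 21
  10a + b = 51
Solving the system yields a = 5, b = 1.
So g(s) = 5s + 1.
Check: g(10) = 51. ✓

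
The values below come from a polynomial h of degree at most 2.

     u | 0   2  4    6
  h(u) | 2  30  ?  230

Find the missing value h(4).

The 3 known points determine the degree-2 polynomial uniquely.
Write h(u) = au^2 + bu + c. Substituting each data point gives a linear system:
  c = 2
  4a + 2b + c = 30
  36a + 6b + c = 230
Solving the system yields a = 6, b = 2, c = 2.
So h(u) = 6u^2 + 2u + 2.
Then h(4) = 106.

106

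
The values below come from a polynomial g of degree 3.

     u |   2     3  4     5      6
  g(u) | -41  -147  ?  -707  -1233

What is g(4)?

On equispaced nodes a degree-3 polynomial has vanishing fourth forward difference, so
  g(2) - 4·g(3) + 6·g(4) - 4·g(5) + g(6) = 0.
Substituting the known values and solving for g(4):
  6·g(4) = -2142
  g(4) = -357.

-357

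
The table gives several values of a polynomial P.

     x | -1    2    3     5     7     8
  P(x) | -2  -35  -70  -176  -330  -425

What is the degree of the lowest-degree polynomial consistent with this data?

2

Divided differences on the nodes -1, 2, 3, 5, 7, 8:
  order 0: -2  -35  -70  -176  -330  -425
  order 1: -11  -35  -53  -77  -95
  order 2: -6  -6  -6  -6
  order 3: 0  0  0
  order 4: 0  0
  order 5: 0
The order-2 divided differences are all -6 (nonzero) and every higher order vanishes, so the data lies on a polynomial of degree exactly 2.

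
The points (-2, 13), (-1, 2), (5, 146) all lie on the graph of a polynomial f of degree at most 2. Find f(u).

Write f(u) = au^2 + bu + c. Substituting each data point gives a linear system:
  4a - 2b + c = 13
  a - b + c = 2
  25a + 5b + c = 146
Solving the system yields a = 5, b = 4, c = 1.
So f(u) = 5u^2 + 4u + 1.
Check: f(-2) = 13. ✓

f(u) = 5u^2 + 4u + 1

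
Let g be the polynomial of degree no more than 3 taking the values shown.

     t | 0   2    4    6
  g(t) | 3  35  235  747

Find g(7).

1165

Forward differences of the values at t = 0, 2, 4, 6:
  g  : 3  35  235  747
  Δ  : 32  200  512
  Δ^2: 168  312
  Δ^3: 144
The third differences are constant, confirming degree 3.
Interpolating (Newton forward form) and evaluating at t = 7 gives g(7) = 1165.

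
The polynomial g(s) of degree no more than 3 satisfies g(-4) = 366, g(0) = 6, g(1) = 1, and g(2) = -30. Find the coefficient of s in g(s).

Write g(s) = as^3 + bs^2 + cs + d. Substituting each data point gives a linear system:
  -64a + 16b - 4c + d = 366
  d = 6
  a + b + c + d = 1
  8a + 4b + 2c + d = -30
Solving the system yields a = -5, b = 2, c = -2, d = 6.
So g(s) = -5s³ + 2s² - 2s + 6.
The coefficient of s is -2.

-2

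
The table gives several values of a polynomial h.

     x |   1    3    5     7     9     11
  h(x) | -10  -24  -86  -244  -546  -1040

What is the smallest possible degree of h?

3

Forward differences of the values at x = 1, 3, 5, 7, 9, 11:
  h  : -10  -24  -86  -244  -546  -1040
  Δ  : -14  -62  -158  -302  -494
  Δ^2: -48  -96  -144  -192
  Δ^3: -48  -48  -48
  Δ^4: 0  0
  Δ^5: 0
The third differences are constant (-48) and nonzero, while all higher differences vanish, so the minimal degree is 3.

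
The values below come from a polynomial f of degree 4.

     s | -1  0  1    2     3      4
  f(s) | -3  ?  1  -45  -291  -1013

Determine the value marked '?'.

The 5 known points determine the degree-4 polynomial uniquely.
Write f(s) = as^4 + bs^3 + cs^2 + ds + e. Substituting each data point gives a linear system:
  a - b + c - d + e = -3
  a + b + c + d + e = 1
  16a + 8b + 4c + 2d + e = -45
  81a + 27b + 9c + 3d + e = -291
  256a + 64b + 16c + 4d + e = -1013
Solving the system yields a = -5, b = 4, c = 1, d = -2, e = 3.
So f(s) = -5s⁴ + 4s³ + s² - 2s + 3.
Then f(0) = 3.

3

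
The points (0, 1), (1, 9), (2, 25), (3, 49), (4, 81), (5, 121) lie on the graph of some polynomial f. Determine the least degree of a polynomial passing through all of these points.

Forward differences of the values at n = 0, 1, 2, 3, 4, 5:
  f  : 1  9  25  49  81  121
  Δ  : 8  16  24  32  40
  Δ^2: 8  8  8  8
  Δ^3: 0  0  0
  Δ^4: 0  0
  Δ^5: 0
The second differences are constant (8) and nonzero, while all higher differences vanish, so the minimal degree is 2.

2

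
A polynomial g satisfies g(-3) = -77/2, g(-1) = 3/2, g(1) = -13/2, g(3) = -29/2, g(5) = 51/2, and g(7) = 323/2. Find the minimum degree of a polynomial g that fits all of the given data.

3

Forward differences of the values at x = -3, -1, 1, 3, 5, 7:
  g  : -77/2  3/2  -13/2  -29/2  51/2  323/2
  Δ  : 40  -8  -8  40  136
  Δ^2: -48  0  48  96
  Δ^3: 48  48  48
  Δ^4: 0  0
  Δ^5: 0
The third differences are constant (48) and nonzero, while all higher differences vanish, so the minimal degree is 3.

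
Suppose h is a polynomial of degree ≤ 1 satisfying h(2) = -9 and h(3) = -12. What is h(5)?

Using the Lagrange interpolation formula with nodes 2, 3:
  L_0(n) = (n - 3) / -1
  L_1(n) = (n - 2) / 1
Then h(n) = -9·L_0(n) - 12·L_1(n).
Expanding and collecting terms gives h(n) = -3n - 3.
Evaluating at n = 5: h(5) = -18.

-18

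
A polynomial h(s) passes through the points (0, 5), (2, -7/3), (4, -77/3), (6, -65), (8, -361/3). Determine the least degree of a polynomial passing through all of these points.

2

Forward differences of the values at s = 0, 2, 4, 6, 8:
  h  : 5  -7/3  -77/3  -65  -361/3
  Δ  : -22/3  -70/3  -118/3  -166/3
  Δ^2: -16  -16  -16
  Δ^3: 0  0
  Δ^4: 0
The second differences are constant (-16) and nonzero, while all higher differences vanish, so the minimal degree is 2.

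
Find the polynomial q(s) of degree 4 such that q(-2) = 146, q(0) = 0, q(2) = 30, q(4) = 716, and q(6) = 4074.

Using the Lagrange interpolation formula with nodes -2, 0, 2, 4, 6:
  L_0(s) = s(s - 2)(s - 4)(s - 6) / 384
  L_1(s) = (s + 2)(s - 2)(s - 4)(s - 6) / -96
  L_2(s) = (s + 2)s(s - 4)(s - 6) / 64
  L_3(s) = (s + 2)s(s - 2)(s - 6) / -96
  L_4(s) = (s + 2)s(s - 2)(s - 4) / 384
Then q(s) = 146·L_0(s) + 0·L_1(s) + 30·L_2(s) + 716·L_3(s) + 4074·L_4(s).
Expanding and collecting terms gives q(s) = 4s^4 - 6s^3 + 6s^2 - 5s.
Check: q(0) = 0. ✓

q(s) = 4s^4 - 6s^3 + 6s^2 - 5s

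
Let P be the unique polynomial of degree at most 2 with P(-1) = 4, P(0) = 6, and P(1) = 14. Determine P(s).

Write P(s) = as^2 + bs + c. Substituting each data point gives a linear system:
  a - b + c = 4
  c = 6
  a + b + c = 14
Solving the system yields a = 3, b = 5, c = 6.
So P(s) = 3s² + 5s + 6.
Check: P(1) = 14. ✓

P(s) = 3s^2 + 5s + 6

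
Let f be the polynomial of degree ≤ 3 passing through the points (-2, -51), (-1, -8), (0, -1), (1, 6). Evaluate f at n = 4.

387

Write f(n) = an^3 + bn^2 + cn + d. Substituting each data point gives a linear system:
  -8a + 4b - 2c + d = -51
  -a + b - c + d = -8
  d = -1
  a + b + c + d = 6
Solving the system yields a = 6, b = 0, c = 1, d = -1.
So f(n) = 6n^3 + n - 1.
Then f(4) = 387.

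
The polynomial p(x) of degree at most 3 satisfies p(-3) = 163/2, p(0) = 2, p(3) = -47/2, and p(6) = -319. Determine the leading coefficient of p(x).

-2

Write p(x) = ax^3 + bx^2 + cx + d. Substituting each data point gives a linear system:
  -27a + 9b - 3c + d = 163/2
  d = 2
  27a + 9b + 3c + d = -47/2
  216a + 36b + 6c + d = -319
Solving the system yields a = -2, b = 3, c = 1/2, d = 2.
So p(x) = -2x^3 + 3x^2 + (1/2)x + 2.
The leading coefficient is -2.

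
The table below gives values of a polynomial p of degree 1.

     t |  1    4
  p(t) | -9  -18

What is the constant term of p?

-6

Write p(t) = at + b. Substituting each data point gives a linear system:
  a + b = -9
  4a + b = -18
Solving the system yields a = -3, b = -6.
So p(t) = -3t - 6.
The constant term is -6.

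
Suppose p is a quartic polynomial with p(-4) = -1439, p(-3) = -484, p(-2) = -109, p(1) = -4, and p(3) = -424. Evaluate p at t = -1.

-8

Using the Lagrange interpolation formula with nodes -4, -3, -2, 1, 3:
  L_0(t) = (t + 3)(t + 2)(t - 1)(t - 3) / 70
  L_1(t) = (t + 4)(t + 2)(t - 1)(t - 3) / -24
  L_2(t) = (t + 4)(t + 3)(t - 1)(t - 3) / 30
  L_3(t) = (t + 4)(t + 3)(t + 2)(t - 3) / -120
  L_4(t) = (t + 4)(t + 3)(t + 2)(t - 1) / 420
Then p(t) = -1439·L_0(t) - 484·L_1(t) - 109·L_2(t) - 4·L_3(t) - 424·L_4(t).
Expanding and collecting terms gives p(t) = -5t⁴ + t³ - 6t² + t + 5.
Evaluating at t = -1: p(-1) = -8.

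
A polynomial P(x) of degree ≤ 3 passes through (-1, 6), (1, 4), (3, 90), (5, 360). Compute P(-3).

0

Write P(x) = ax^3 + bx^2 + cx + d. Substituting each data point gives a linear system:
  -a + b - c + d = 6
  a + b + c + d = 4
  27a + 9b + 3c + d = 90
  125a + 25b + 5c + d = 360
Solving the system yields a = 2, b = 5, c = -3, d = 0.
So P(x) = 2x³ + 5x² - 3x.
Then P(-3) = 0.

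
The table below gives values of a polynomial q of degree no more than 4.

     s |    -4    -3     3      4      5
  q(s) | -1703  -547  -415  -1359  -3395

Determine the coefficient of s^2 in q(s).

0

Write q(s) = as^4 + bs^3 + cs^2 + ds + e. Substituting each data point gives a linear system:
  256a - 64b + 16c - 4d + e = -1703
  81a - 27b + 9c - 3d + e = -547
  81a + 27b + 9c + 3d + e = -415
  256a + 64b + 16c + 4d + e = -1359
  625a + 125b + 25c + 5d + e = -3395
Solving the system yields a = -6, b = 3, c = 0, d = -5, e = 5.
So q(s) = -6s^4 + 3s^3 - 5s + 5.
The coefficient of s^2 is 0.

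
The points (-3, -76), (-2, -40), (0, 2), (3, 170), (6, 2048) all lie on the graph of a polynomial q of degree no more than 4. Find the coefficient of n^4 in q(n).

1

Write q(n) = an^4 + bn^3 + cn^2 + dn + e. Substituting each data point gives a linear system:
  81a - 27b + 9c - 3d + e = -76
  16a - 8b + 4c - 2d + e = -40
  e = 2
  81a + 27b + 9c + 3d + e = 170
  1296a + 216b + 36c + 6d + e = 2048
Solving the system yields a = 1, b = 4, c = -4, d = 5, e = 2.
So q(n) = n^4 + 4n^3 - 4n^2 + 5n + 2.
The leading coefficient is 1.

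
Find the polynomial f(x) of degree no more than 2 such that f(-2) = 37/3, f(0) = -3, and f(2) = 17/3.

Using the Lagrange interpolation formula with nodes -2, 0, 2:
  L_0(x) = x(x - 2) / 8
  L_1(x) = (x + 2)(x - 2) / -4
  L_2(x) = (x + 2)x / 8
Then f(x) = 37/3·L_0(x) - 3·L_1(x) + 17/3·L_2(x).
Expanding and collecting terms gives f(x) = 3x^2 - (5/3)x - 3.
Check: f(2) = 17/3. ✓

f(x) = 3x^2 - (5/3)x - 3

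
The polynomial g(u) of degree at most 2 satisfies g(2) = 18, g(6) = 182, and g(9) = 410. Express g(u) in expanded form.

g(u) = 5u^2 + u - 4

Write g(u) = au^2 + bu + c. Substituting each data point gives a linear system:
  4a + 2b + c = 18
  36a + 6b + c = 182
  81a + 9b + c = 410
Solving the system yields a = 5, b = 1, c = -4.
So g(u) = 5u² + u - 4.
Check: g(6) = 182. ✓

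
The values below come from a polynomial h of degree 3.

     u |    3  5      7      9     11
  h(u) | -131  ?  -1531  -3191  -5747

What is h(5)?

-575

On equispaced nodes a degree-3 polynomial has vanishing fourth forward difference, so
  h(3) - 4·h(5) + 6·h(7) - 4·h(9) + h(11) = 0.
Substituting the known values and solving for h(5):
  -4·h(5) = 2300
  h(5) = -575.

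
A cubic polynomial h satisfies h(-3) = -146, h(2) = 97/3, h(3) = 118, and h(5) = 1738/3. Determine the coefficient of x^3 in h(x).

Write h(x) = ax^3 + bx^2 + cx + d. Substituting each data point gives a linear system:
  -27a + 9b - 3c + d = -146
  8a + 4b + 2c + d = 97/3
  27a + 9b + 3c + d = 118
  125a + 25b + 5c + d = 1738/3
Solving the system yields a = 5, b = -5/3, c = -1, d = 1.
So h(x) = 5x³ - (5/3)x² - x + 1.
The leading coefficient is 5.

5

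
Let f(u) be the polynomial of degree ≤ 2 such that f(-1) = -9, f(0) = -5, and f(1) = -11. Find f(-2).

Forward differences of the values at u = -1, 0, 1:
  f  : -9  -5  -11
  Δ  : 4  -6
  Δ^2: -10
The second differences are constant, confirming degree 2.
Interpolating (Newton forward form) and evaluating at u = -2 gives f(-2) = -23.

-23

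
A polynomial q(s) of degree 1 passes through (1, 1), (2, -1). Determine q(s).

q(s) = -2s + 3

Write q(s) = as + b. Substituting each data point gives a linear system:
  a + b = 1
  2a + b = -1
Solving the system yields a = -2, b = 3.
So q(s) = -2s + 3.
Check: q(1) = 1. ✓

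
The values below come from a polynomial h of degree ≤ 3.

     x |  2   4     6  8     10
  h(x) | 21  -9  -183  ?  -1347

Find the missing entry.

-597

The 4 known points determine the degree-3 polynomial uniquely.
Write h(x) = ax^3 + bx^2 + cx + d. Substituting each data point gives a linear system:
  8a + 4b + 2c + d = 21
  64a + 16b + 4c + d = -9
  216a + 36b + 6c + d = -183
  1000a + 100b + 10c + d = -1347
Solving the system yields a = -2, b = 6, c = 5, d = 3.
So h(x) = -2x³ + 6x² + 5x + 3.
Then h(8) = -597.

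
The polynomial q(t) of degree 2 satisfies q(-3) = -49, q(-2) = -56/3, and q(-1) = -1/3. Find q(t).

Using the Lagrange interpolation formula with nodes -3, -2, -1:
  L_0(t) = (t + 2)(t + 1) / 2
  L_1(t) = (t + 3)(t + 1) / -1
  L_2(t) = (t + 3)(t + 2) / 2
Then q(t) = -49·L_0(t) - 56/3·L_1(t) - 1/3·L_2(t).
Expanding and collecting terms gives q(t) = -6t^2 + (1/3)t + 6.
Check: q(-2) = -56/3. ✓

q(t) = -6t^2 + (1/3)t + 6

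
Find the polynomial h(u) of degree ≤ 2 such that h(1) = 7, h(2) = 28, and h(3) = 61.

h(u) = 6u^2 + 3u - 2

Write h(u) = au^2 + bu + c. Substituting each data point gives a linear system:
  a + b + c = 7
  4a + 2b + c = 28
  9a + 3b + c = 61
Solving the system yields a = 6, b = 3, c = -2.
So h(u) = 6u^2 + 3u - 2.
Check: h(2) = 28. ✓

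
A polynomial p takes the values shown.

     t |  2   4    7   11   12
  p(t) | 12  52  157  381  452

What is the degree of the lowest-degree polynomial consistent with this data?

Divided differences on the nodes 2, 4, 7, 11, 12:
  order 0: 12  52  157  381  452
  order 1: 20  35  56  71
  order 2: 3  3  3
  order 3: 0  0
  order 4: 0
The order-2 divided differences are all 3 (nonzero) and every higher order vanishes, so the data lies on a polynomial of degree exactly 2.

2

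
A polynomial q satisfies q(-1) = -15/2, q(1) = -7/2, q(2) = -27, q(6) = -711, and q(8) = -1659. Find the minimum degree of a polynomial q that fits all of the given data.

Divided differences on the nodes -1, 1, 2, 6, 8:
  order 0: -15/2  -7/2  -27  -711  -1659
  order 1: 2  -47/2  -171  -474
  order 2: -17/2  -59/2  -101/2
  order 3: -3  -3
  order 4: 0
The order-3 divided differences are all -3 (nonzero) and every higher order vanishes, so the data lies on a polynomial of degree exactly 3.

3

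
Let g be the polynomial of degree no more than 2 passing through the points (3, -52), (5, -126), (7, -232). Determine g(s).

g(s) = -4s^2 - 5s - 1

Using the Lagrange interpolation formula with nodes 3, 5, 7:
  L_0(s) = (s - 5)(s - 7) / 8
  L_1(s) = (s - 3)(s - 7) / -4
  L_2(s) = (s - 3)(s - 5) / 8
Then g(s) = -52·L_0(s) - 126·L_1(s) - 232·L_2(s).
Expanding and collecting terms gives g(s) = -4s^2 - 5s - 1.
Check: g(3) = -52. ✓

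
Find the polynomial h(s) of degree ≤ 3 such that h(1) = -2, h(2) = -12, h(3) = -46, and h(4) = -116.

h(s) = -2s^3 + 4s - 4

Using the Lagrange interpolation formula with nodes 1, 2, 3, 4:
  L_0(s) = (s - 2)(s - 3)(s - 4) / -6
  L_1(s) = (s - 1)(s - 3)(s - 4) / 2
  L_2(s) = (s - 1)(s - 2)(s - 4) / -2
  L_3(s) = (s - 1)(s - 2)(s - 3) / 6
Then h(s) = -2·L_0(s) - 12·L_1(s) - 46·L_2(s) - 116·L_3(s).
Expanding and collecting terms gives h(s) = -2s^3 + 4s - 4.
Check: h(1) = -2. ✓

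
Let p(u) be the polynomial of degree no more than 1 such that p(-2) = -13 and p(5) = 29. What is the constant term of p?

Write p(u) = au + b. Substituting each data point gives a linear system:
  -2a + b = -13
  5a + b = 29
Solving the system yields a = 6, b = -1.
So p(u) = 6u - 1.
The constant term is -1.

-1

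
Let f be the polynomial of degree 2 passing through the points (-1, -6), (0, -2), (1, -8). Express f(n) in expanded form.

Write f(n) = an^2 + bn + c. Substituting each data point gives a linear system:
  a - b + c = -6
  c = -2
  a + b + c = -8
Solving the system yields a = -5, b = -1, c = -2.
So f(n) = -5n^2 - n - 2.
Check: f(1) = -8. ✓

f(n) = -5n^2 - n - 2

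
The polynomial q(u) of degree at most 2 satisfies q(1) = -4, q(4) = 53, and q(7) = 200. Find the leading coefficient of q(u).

Write q(u) = au^2 + bu + c. Substituting each data point gives a linear system:
  a + b + c = -4
  16a + 4b + c = 53
  49a + 7b + c = 200
Solving the system yields a = 5, b = -6, c = -3.
So q(u) = 5u^2 - 6u - 3.
The leading coefficient is 5.

5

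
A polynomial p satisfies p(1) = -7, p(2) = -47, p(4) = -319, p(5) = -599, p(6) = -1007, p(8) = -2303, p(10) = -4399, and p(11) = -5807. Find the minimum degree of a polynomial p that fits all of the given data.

3

Divided differences on the nodes 1, 2, 4, 5, 6, 8, 10, 11:
  order 0: -7  -47  -319  -599  -1007  -2303  -4399  -5807
  order 1: -40  -136  -280  -408  -648  -1048  -1408
  order 2: -32  -48  -64  -80  -100  -120
  order 3: -4  -4  -4  -4  -4
  order 4: 0  0  0  0
  order 5: 0  0  0
  order 6: 0  0
  order 7: 0
The order-3 divided differences are all -4 (nonzero) and every higher order vanishes, so the data lies on a polynomial of degree exactly 3.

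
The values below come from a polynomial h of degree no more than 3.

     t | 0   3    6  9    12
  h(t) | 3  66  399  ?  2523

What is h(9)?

1164

The 4 known points determine the degree-3 polynomial uniquely.
Write h(t) = at^3 + bt^2 + ct + d. Substituting each data point gives a linear system:
  d = 3
  27a + 9b + 3c + d = 66
  216a + 36b + 6c + d = 399
  1728a + 144b + 12c + d = 2523
Solving the system yields a = 1, b = 6, c = -6, d = 3.
So h(t) = t^3 + 6t^2 - 6t + 3.
Then h(9) = 1164.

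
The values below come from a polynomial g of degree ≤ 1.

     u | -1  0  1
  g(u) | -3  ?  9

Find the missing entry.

3

The 2 known points determine the degree-1 polynomial uniquely.
Write g(u) = au + b. Substituting each data point gives a linear system:
  -a + b = -3
  a + b = 9
Solving the system yields a = 6, b = 3.
So g(u) = 6u + 3.
Then g(0) = 3.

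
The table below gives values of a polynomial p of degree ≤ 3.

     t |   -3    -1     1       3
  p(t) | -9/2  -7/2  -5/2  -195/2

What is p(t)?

p(t) = -2t^3 - 6t^2 + (5/2)t + 3

Write p(t) = at^3 + bt^2 + ct + d. Substituting each data point gives a linear system:
  -27a + 9b - 3c + d = -9/2
  -a + b - c + d = -7/2
  a + b + c + d = -5/2
  27a + 9b + 3c + d = -195/2
Solving the system yields a = -2, b = -6, c = 5/2, d = 3.
So p(t) = -2t^3 - 6t^2 + (5/2)t + 3.
Check: p(-3) = -9/2. ✓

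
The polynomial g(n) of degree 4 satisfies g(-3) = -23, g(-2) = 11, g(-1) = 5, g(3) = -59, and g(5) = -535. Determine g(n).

Write g(n) = an^4 + bn^3 + cn^2 + dn + e. Substituting each data point gives a linear system:
  81a - 27b + 9c - 3d + e = -23
  16a - 8b + 4c - 2d + e = 11
  a - b + c - d + e = 5
  81a + 27b + 9c + 3d + e = -59
  625a + 125b + 25c + 5d + e = -535
Solving the system yields a = -1, b = 0, c = 5, d = -6, e = -5.
So g(n) = -n^4 + 5n^2 - 6n - 5.
Check: g(3) = -59. ✓

g(n) = -n^4 + 5n^2 - 6n - 5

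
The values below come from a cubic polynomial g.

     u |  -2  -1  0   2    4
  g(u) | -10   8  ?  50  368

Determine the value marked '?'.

The 4 known points determine the degree-3 polynomial uniquely.
Write g(u) = au^3 + bu^2 + cu + d. Substituting each data point gives a linear system:
  -8a + 4b - 2c + d = -10
  -a + b - c + d = 8
  8a + 4b + 2c + d = 50
  64a + 16b + 4c + d = 368
Solving the system yields a = 5, b = 4, c = -5, d = 4.
So g(u) = 5u^3 + 4u^2 - 5u + 4.
Then g(0) = 4.

4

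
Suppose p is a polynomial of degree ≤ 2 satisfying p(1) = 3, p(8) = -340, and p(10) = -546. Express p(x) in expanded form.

Write p(x) = ax^2 + bx + c. Substituting each data point gives a linear system:
  a + b + c = 3
  64a + 8b + c = -340
  100a + 10b + c = -546
Solving the system yields a = -6, b = 5, c = 4.
So p(x) = -6x^2 + 5x + 4.
Check: p(10) = -546. ✓

p(x) = -6x^2 + 5x + 4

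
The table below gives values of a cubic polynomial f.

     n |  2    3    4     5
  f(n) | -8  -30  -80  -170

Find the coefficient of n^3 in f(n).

-2

Write f(n) = an^3 + bn^2 + cn + d. Substituting each data point gives a linear system:
  8a + 4b + 2c + d = -8
  27a + 9b + 3c + d = -30
  64a + 16b + 4c + d = -80
  125a + 25b + 5c + d = -170
Solving the system yields a = -2, b = 4, c = -4, d = 0.
So f(n) = -2n^3 + 4n^2 - 4n.
The leading coefficient is -2.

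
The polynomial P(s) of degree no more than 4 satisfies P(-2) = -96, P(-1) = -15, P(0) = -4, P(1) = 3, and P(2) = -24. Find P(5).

Write P(s) = as^4 + bs^3 + cs^2 + ds + e. Substituting each data point gives a linear system:
  16a - 8b + 4c - 2d + e = -96
  a - b + c - d + e = -15
  e = -4
  a + b + c + d + e = 3
  16a + 8b + 4c + 2d + e = -24
Solving the system yields a = -4, b = 3, c = 2, d = 6, e = -4.
So P(s) = -4s⁴ + 3s³ + 2s² + 6s - 4.
Then P(5) = -2049.

-2049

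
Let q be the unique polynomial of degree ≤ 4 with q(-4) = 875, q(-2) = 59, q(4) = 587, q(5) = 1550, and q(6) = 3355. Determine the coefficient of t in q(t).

Write q(t) = at^4 + bt^3 + ct^2 + dt + e. Substituting each data point gives a linear system:
  256a - 64b + 16c - 4d + e = 875
  16a - 8b + 4c - 2d + e = 59
  256a + 64b + 16c + 4d + e = 587
  625a + 125b + 25c + 5d + e = 1550
  1296a + 216b + 36c + 6d + e = 3355
Solving the system yields a = 3, b = -2, c = -2, d = -4, e = -5.
So q(t) = 3t⁴ - 2t³ - 2t² - 4t - 5.
The coefficient of t is -4.

-4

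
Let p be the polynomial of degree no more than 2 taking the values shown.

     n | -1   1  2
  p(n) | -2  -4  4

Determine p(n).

p(n) = 3n^2 - n - 6

Write p(n) = an^2 + bn + c. Substituting each data point gives a linear system:
  a - b + c = -2
  a + b + c = -4
  4a + 2b + c = 4
Solving the system yields a = 3, b = -1, c = -6.
So p(n) = 3n^2 - n - 6.
Check: p(1) = -4. ✓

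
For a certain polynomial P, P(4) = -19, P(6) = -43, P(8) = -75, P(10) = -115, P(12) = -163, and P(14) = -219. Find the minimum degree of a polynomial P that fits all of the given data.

Forward differences of the values at x = 4, 6, 8, 10, 12, 14:
  P  : -19  -43  -75  -115  -163  -219
  Δ  : -24  -32  -40  -48  -56
  Δ^2: -8  -8  -8  -8
  Δ^3: 0  0  0
  Δ^4: 0  0
  Δ^5: 0
The second differences are constant (-8) and nonzero, while all higher differences vanish, so the minimal degree is 2.

2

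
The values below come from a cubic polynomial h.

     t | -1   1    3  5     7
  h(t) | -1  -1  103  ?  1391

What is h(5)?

503

On equispaced nodes a degree-3 polynomial has vanishing fourth forward difference, so
  h(-1) - 4·h(1) + 6·h(3) - 4·h(5) + h(7) = 0.
Substituting the known values and solving for h(5):
  -4·h(5) = -2012
  h(5) = 503.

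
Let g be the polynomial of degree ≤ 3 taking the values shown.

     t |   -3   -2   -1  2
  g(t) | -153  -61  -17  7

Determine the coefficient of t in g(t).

Write g(t) = at^3 + bt^2 + ct + d. Substituting each data point gives a linear system:
  -27a + 9b - 3c + d = -153
  -8a + 4b - 2c + d = -61
  -a + b - c + d = -17
  8a + 4b + 2c + d = 7
Solving the system yields a = 3, b = -6, c = 5, d = -3.
So g(t) = 3t^3 - 6t^2 + 5t - 3.
The coefficient of t is 5.

5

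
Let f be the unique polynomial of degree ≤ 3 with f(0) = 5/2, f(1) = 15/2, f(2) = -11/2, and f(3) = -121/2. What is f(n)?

f(n) = -4n^3 + 3n^2 + 6n + 5/2

Write f(n) = an^3 + bn^2 + cn + d. Substituting each data point gives a linear system:
  d = 5/2
  a + b + c + d = 15/2
  8a + 4b + 2c + d = -11/2
  27a + 9b + 3c + d = -121/2
Solving the system yields a = -4, b = 3, c = 6, d = 5/2.
So f(n) = -4n³ + 3n² + 6n + 5/2.
Check: f(0) = 5/2. ✓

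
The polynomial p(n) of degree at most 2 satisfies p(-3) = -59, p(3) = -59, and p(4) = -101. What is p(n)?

Write p(n) = an^2 + bn + c. Substituting each data point gives a linear system:
  9a - 3b + c = -59
  9a + 3b + c = -59
  16a + 4b + c = -101
Solving the system yields a = -6, b = 0, c = -5.
So p(n) = -6n^2 - 5.
Check: p(4) = -101. ✓

p(n) = -6n^2 - 5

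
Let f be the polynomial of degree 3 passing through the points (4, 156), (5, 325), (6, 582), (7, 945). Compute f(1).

-3

Forward differences of the values at u = 4, 5, 6, 7:
  f  : 156  325  582  945
  Δ  : 169  257  363
  Δ^2: 88  106
  Δ^3: 18
The third differences are constant, confirming degree 3.
Interpolating (Newton forward form) and evaluating at u = 1 gives f(1) = -3.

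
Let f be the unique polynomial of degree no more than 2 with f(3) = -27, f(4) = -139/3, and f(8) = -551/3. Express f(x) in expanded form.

Using the Lagrange interpolation formula with nodes 3, 4, 8:
  L_0(x) = (x - 4)(x - 8) / 5
  L_1(x) = (x - 3)(x - 8) / -4
  L_2(x) = (x - 3)(x - 4) / 20
Then f(x) = -27·L_0(x) - 139/3·L_1(x) - 551/3·L_2(x).
Expanding and collecting terms gives f(x) = -3x² + (5/3)x - 5.
Check: f(3) = -27. ✓

f(x) = -3x^2 + (5/3)x - 5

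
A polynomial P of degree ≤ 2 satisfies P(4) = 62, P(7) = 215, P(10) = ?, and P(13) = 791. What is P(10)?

458

On equispaced nodes a degree-2 polynomial has vanishing third forward difference, so
  - P(4) + 3·P(7) - 3·P(10) + P(13) = 0.
Substituting the known values and solving for P(10):
  -3·P(10) = -1374
  P(10) = 458.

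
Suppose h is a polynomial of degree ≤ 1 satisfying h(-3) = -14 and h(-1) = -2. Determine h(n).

Write h(n) = an + b. Substituting each data point gives a linear system:
  -3a + b = -14
  -a + b = -2
Solving the system yields a = 6, b = 4.
So h(n) = 6n + 4.
Check: h(-1) = -2. ✓

h(n) = 6n + 4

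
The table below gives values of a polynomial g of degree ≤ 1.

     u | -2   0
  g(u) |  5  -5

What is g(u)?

Write g(u) = au + b. Substituting each data point gives a linear system:
  -2a + b = 5
  b = -5
Solving the system yields a = -5, b = -5.
So g(u) = -5u - 5.
Check: g(-2) = 5. ✓

g(u) = -5u - 5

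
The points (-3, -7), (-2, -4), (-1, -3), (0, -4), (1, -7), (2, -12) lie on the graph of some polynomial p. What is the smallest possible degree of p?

2

Forward differences of the values at x = -3, -2, -1, 0, 1, 2:
  p  : -7  -4  -3  -4  -7  -12
  Δ  : 3  1  -1  -3  -5
  Δ^2: -2  -2  -2  -2
  Δ^3: 0  0  0
  Δ^4: 0  0
  Δ^5: 0
The second differences are constant (-2) and nonzero, while all higher differences vanish, so the minimal degree is 2.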